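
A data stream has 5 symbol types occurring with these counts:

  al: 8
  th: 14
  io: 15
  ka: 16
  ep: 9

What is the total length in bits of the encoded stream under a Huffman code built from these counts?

Greedily combine the two least-frequent nodes:
al(8) + ep(9) → 17
th(14) + io(15) → 29
ka(16) + 17 → 33
29 + 33 → 62
Total encoded bits = sum of merged weights = 17 + 29 + 33 + 62 = 141.

141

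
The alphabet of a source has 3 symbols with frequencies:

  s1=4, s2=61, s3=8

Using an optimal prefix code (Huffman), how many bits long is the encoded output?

Build the Huffman tree bottom-up:
combine s1(4), s3(8) → 12
combine 12, s2(61) → 73
The encoded length is the sum of every internal node's weight: 12 + 73 = 85 bits.

85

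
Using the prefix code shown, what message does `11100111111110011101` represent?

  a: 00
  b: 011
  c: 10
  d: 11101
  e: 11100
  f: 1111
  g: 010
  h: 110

effad

Read left to right; each codeword is recognised as soon as it completes (prefix code):
  11100→e | 1111→f | 1111→f | 00→a | 11101→d
Decoded message: effad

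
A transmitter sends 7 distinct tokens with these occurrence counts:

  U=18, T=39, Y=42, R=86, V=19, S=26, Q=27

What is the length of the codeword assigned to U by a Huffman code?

Build the tree from the bottom:
combine U(18), V(19) → 37
combine S(26), Q(27) → 53
combine 37, T(39) → 76
combine Y(42), 53 → 95
combine 76, R(86) → 162
combine 95, 162 → 257
The subtree containing U is merged 4 times, so code length = 4.

4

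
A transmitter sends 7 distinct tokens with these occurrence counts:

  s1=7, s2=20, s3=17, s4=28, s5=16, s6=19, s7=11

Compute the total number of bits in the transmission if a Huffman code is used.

Build the Huffman tree bottom-up:
combine s1(7), s7(11) → 18
combine s5(16), s3(17) → 33
combine 18, s6(19) → 37
combine s2(20), s4(28) → 48
combine 33, 37 → 70
combine 48, 70 → 118
Total encoded bits = sum of merged weights = 18 + 33 + 37 + 48 + 70 + 118 = 324.

324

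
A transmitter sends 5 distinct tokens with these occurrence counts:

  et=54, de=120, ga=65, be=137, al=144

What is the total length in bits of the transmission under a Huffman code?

1159

Greedily combine the two least-frequent nodes:
combine et(54), ga(65) → 119
combine 119, de(120) → 239
combine be(137), al(144) → 281
combine 239, 281 → 520
The encoded length is the sum of every internal node's weight: 119 + 239 + 281 + 520 = 1159 bits.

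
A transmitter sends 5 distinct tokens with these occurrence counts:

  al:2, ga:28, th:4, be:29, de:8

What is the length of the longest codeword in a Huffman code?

Merge the two lowest-weight nodes at each step:
merge al(2) and th(4): 6
merge 6 and de(8): 14
merge 14 and ga(28): 42
merge be(29) and 42: 71
The rarest symbols sit at the bottom; the longest codeword is 4 bits.

4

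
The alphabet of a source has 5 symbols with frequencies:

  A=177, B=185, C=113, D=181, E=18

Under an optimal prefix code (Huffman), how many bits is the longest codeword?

3

Merge the two lowest-weight nodes at each step:
combine E(18), C(113) → 131
combine 131, A(177) → 308
combine D(181), B(185) → 366
combine 308, 366 → 674
Maximum depth reached is 3.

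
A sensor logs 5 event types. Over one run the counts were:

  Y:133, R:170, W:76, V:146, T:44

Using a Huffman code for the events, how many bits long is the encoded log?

Greedily combine the two least-frequent nodes:
combine T(44), W(76) → 120
combine 120, Y(133) → 253
combine V(146), R(170) → 316
combine 253, 316 → 569
The encoded length is the sum of every internal node's weight: 120 + 253 + 316 + 569 = 1258 bits.

1258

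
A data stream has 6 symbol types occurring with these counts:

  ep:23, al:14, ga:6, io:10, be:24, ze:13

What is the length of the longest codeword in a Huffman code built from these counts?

Merge the two lowest-weight nodes at each step:
combine ga(6), io(10) → 16
combine ze(13), al(14) → 27
combine 16, ep(23) → 39
combine be(24), 27 → 51
combine 39, 51 → 90
Maximum depth reached is 3.

3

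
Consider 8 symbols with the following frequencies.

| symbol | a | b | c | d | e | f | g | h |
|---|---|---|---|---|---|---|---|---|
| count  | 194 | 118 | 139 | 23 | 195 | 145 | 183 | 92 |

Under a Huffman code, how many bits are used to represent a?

3

Repeatedly merge the two smallest:
combine d(23), h(92) → 115
combine 115, b(118) → 233
combine c(139), f(145) → 284
combine g(183), a(194) → 377
combine e(195), 233 → 428
combine 284, 377 → 661
combine 428, 661 → 1089
The subtree containing a is merged 3 times, so code length = 3.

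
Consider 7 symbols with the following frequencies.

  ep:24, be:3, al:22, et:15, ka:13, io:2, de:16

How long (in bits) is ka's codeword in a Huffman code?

3

Repeatedly merge the two smallest:
merge io(2) and be(3): 5
merge 5 and ka(13): 18
merge et(15) and de(16): 31
merge 18 and al(22): 40
merge ep(24) and 31: 55
merge 40 and 55: 95
The subtree containing ka is merged 3 times, so code length = 3.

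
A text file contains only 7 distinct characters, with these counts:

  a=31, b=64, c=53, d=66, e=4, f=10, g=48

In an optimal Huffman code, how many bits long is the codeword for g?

3

Huffman merges, smallest pair first:
e(4) + f(10) → 14
14 + a(31) → 45
45 + g(48) → 93
c(53) + b(64) → 117
d(66) + 93 → 159
117 + 159 → 276
g's leaf is at depth 3, giving a 3-bit codeword.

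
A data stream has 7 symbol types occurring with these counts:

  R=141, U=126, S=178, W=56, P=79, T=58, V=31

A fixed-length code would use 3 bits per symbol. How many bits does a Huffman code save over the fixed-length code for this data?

232

Fixed-length: 3 bits × 669 symbols = 2007 bits.
Huffman merges:
merge V(31) and W(56): 87
merge T(58) and P(79): 137
merge 87 and U(126): 213
merge 137 and R(141): 278
merge S(178) and 213: 391
merge 278 and 391: 669
Huffman total = 87 + 137 + 213 + 278 + 391 + 669 = 1775 bits.
Saving = 2007 − 1775 = 232 bits.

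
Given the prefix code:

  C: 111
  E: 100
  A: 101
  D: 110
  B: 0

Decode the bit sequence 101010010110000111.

Read left to right; each codeword is recognised as soon as it completes (prefix code):
  101→A | 0→B | 100→E | 101→A | 100→E | 0→B | 0→B | 111→C
Decoded message: ABEAEBBC

ABEAEBBC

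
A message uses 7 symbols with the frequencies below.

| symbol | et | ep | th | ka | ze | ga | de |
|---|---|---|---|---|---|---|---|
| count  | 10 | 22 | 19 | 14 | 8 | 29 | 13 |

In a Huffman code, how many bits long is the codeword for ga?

2

Repeatedly merge the two smallest:
merge ze(8) and et(10): 18
merge de(13) and ka(14): 27
merge 18 and th(19): 37
merge ep(22) and 27: 49
merge ga(29) and 37: 66
merge 49 and 66: 115
ga's leaf is at depth 2, giving a 2-bit codeword.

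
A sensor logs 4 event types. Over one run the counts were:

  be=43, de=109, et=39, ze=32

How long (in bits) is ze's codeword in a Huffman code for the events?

3

Huffman merges, smallest pair first:
merge ze(32) and et(39): 71
merge be(43) and 71: 114
merge de(109) and 114: 223
ze sits 3 levels below the root, so its codeword is 3 bits.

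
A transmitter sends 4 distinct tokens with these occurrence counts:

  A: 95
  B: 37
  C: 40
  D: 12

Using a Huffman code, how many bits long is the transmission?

Build the Huffman tree bottom-up:
D(12) + B(37) → 49
C(40) + 49 → 89
89 + A(95) → 184
Total encoded bits = sum of merged weights = 49 + 89 + 184 = 322.

322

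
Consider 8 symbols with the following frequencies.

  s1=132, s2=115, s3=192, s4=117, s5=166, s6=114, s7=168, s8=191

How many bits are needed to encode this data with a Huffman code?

Merge the two smallest weights repeatedly:
s6(114) + s2(115) → 229
s4(117) + s1(132) → 249
s5(166) + s7(168) → 334
s8(191) + s3(192) → 383
229 + 249 → 478
334 + 383 → 717
478 + 717 → 1195
Total encoded bits = sum of merged weights = 229 + 249 + 334 + 383 + 478 + 717 + 1195 = 3585.

3585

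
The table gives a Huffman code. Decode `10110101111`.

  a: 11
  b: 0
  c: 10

Read left to right; each codeword is recognised as soon as it completes (prefix code):
  10→c | 11→a | 0→b | 10→c | 11→a | 11→a
Decoded message: cabcaa

cabcaa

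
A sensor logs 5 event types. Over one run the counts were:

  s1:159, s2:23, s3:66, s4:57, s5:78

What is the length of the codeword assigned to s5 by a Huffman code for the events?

3

Repeatedly merge the two smallest:
s2(23) + s4(57) → 80
s3(66) + s5(78) → 144
80 + 144 → 224
s1(159) + 224 → 383
The subtree containing s5 is merged 3 times, so code length = 3.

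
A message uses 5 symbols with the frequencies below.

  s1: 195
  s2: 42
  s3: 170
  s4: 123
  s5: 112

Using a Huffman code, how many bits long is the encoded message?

1438

Build the Huffman tree bottom-up:
combine s2(42), s5(112) → 154
combine s4(123), 154 → 277
combine s3(170), s1(195) → 365
combine 277, 365 → 642
Total encoded bits = sum of merged weights = 154 + 277 + 365 + 642 = 1438.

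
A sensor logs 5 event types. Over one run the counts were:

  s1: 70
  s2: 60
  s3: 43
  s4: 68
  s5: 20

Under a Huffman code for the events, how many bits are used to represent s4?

2

Repeatedly merge the two smallest:
s5(20) + s3(43) → 63
s2(60) + 63 → 123
s4(68) + s1(70) → 138
123 + 138 → 261
s4 sits 2 levels below the root, so its codeword is 2 bits.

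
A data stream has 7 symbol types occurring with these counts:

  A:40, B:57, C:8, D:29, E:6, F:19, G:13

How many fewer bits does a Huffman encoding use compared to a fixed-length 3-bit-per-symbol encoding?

85

Fixed-length: 3 bits × 172 symbols = 516 bits.
Huffman merges:
E(6) + C(8) → 14
G(13) + 14 → 27
F(19) + 27 → 46
D(29) + A(40) → 69
46 + B(57) → 103
69 + 103 → 172
Huffman total = 14 + 27 + 46 + 69 + 103 + 172 = 431 bits.
Saving = 516 − 431 = 85 bits.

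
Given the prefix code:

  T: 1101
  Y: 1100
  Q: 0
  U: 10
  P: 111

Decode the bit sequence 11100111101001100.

Read left to right; each codeword is recognised as soon as it completes (prefix code):
  111→P | 0→Q | 0→Q | 111→P | 10→U | 10→U | 0→Q | 1100→Y
Decoded message: PQQPUUQY

PQQPUUQY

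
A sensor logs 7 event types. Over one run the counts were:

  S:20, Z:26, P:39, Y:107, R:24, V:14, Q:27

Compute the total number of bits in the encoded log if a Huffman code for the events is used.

Greedily combine the two least-frequent nodes:
merge V(14) and S(20): 34
merge R(24) and Z(26): 50
merge Q(27) and 34: 61
merge P(39) and 50: 89
merge 61 and 89: 150
merge Y(107) and 150: 257
Each symbol's bit-cost is frequency × depth; summing gives 641 bits (equivalently 34 + 50 + 61 + 89 + 150 + 257).

641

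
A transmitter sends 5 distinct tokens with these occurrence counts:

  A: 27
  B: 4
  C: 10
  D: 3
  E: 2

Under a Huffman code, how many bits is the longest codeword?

4

Merge the two lowest-weight nodes at each step:
merge E(2) and D(3): 5
merge B(4) and 5: 9
merge 9 and C(10): 19
merge 19 and A(27): 46
The first pair merged (E, D) ends up deepest, at depth 4.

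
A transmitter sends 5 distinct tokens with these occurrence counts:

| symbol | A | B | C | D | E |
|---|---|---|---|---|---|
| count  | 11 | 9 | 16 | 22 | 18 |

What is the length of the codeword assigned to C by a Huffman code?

Repeatedly merge the two smallest:
B(9) + A(11) → 20
C(16) + E(18) → 34
20 + D(22) → 42
34 + 42 → 76
The subtree containing C is merged 2 times, so code length = 2.

2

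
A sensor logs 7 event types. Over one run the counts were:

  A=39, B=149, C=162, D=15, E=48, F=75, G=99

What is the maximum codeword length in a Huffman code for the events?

Merge the two lowest-weight nodes at each step:
merge D(15) and A(39): 54
merge E(48) and 54: 102
merge F(75) and G(99): 174
merge 102 and B(149): 251
merge C(162) and 174: 336
merge 251 and 336: 587
The first pair merged (D, A) ends up deepest, at depth 4.

4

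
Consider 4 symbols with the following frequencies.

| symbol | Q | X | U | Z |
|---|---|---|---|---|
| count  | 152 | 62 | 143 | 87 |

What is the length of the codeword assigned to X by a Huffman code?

Huffman merges, smallest pair first:
merge X(62) and Z(87): 149
merge U(143) and 149: 292
merge Q(152) and 292: 444
X's leaf is at depth 3, giving a 3-bit codeword.

3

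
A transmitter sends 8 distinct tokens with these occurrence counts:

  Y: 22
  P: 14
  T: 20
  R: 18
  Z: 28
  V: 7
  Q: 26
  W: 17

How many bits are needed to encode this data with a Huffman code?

449

Merge the two smallest weights repeatedly:
merge V(7) and P(14): 21
merge W(17) and R(18): 35
merge T(20) and 21: 41
merge Y(22) and Q(26): 48
merge Z(28) and 35: 63
merge 41 and 48: 89
merge 63 and 89: 152
Each symbol's bit-cost is frequency × depth; summing gives 449 bits (equivalently 21 + 35 + 41 + 48 + 63 + 89 + 152).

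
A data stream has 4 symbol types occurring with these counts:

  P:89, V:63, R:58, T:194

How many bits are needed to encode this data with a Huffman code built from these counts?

735

Greedily combine the two least-frequent nodes:
combine R(58), V(63) → 121
combine P(89), 121 → 210
combine T(194), 210 → 404
Each symbol's bit-cost is frequency × depth; summing gives 735 bits (equivalently 121 + 210 + 404).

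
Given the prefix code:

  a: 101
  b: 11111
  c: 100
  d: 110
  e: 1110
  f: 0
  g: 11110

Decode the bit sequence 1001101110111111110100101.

Read left to right; each codeword is recognised as soon as it completes (prefix code):
  100→c | 110→d | 1110→e | 11111→b | 1110→e | 100→c | 101→a
Decoded message: cdebeca

cdebeca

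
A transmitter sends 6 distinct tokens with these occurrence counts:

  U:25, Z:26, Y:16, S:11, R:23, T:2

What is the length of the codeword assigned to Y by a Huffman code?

3

Huffman merges, smallest pair first:
merge T(2) and S(11): 13
merge 13 and Y(16): 29
merge R(23) and U(25): 48
merge Z(26) and 29: 55
merge 48 and 55: 103
Y's leaf is at depth 3, giving a 3-bit codeword.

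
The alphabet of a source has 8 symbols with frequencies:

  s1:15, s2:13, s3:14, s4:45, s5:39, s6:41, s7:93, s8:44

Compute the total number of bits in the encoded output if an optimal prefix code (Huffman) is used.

843

Merge the two smallest weights repeatedly:
combine s2(13), s3(14) → 27
combine s1(15), 27 → 42
combine s5(39), s6(41) → 80
combine 42, s8(44) → 86
combine s4(45), 80 → 125
combine 86, s7(93) → 179
combine 125, 179 → 304
Each symbol's bit-cost is frequency × depth; summing gives 843 bits (equivalently 27 + 42 + 80 + 86 + 125 + 179 + 304).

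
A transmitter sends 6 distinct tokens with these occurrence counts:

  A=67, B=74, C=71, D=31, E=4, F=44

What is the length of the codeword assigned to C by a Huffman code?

2

Build the tree from the bottom:
merge E(4) and D(31): 35
merge 35 and F(44): 79
merge A(67) and C(71): 138
merge B(74) and 79: 153
merge 138 and 153: 291
The subtree containing C is merged 2 times, so code length = 2.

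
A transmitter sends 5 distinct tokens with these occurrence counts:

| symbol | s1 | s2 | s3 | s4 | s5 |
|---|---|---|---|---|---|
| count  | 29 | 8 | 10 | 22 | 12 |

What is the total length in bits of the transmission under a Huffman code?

Merge the two smallest weights repeatedly:
merge s2(8) and s3(10): 18
merge s5(12) and 18: 30
merge s4(22) and s1(29): 51
merge 30 and 51: 81
Each symbol's bit-cost is frequency × depth; summing gives 180 bits (equivalently 18 + 30 + 51 + 81).

180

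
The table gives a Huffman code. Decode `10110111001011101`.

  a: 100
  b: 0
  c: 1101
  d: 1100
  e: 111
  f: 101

Read left to right; each codeword is recognised as soon as it completes (prefix code):
  101→f | 101→f | 1100→d | 101→f | 1101→c
Decoded message: ffdfc

ffdfc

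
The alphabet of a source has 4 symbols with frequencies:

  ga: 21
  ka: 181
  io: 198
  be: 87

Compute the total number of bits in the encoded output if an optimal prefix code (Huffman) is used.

884

Greedily combine the two least-frequent nodes:
merge ga(21) and be(87): 108
merge 108 and ka(181): 289
merge io(198) and 289: 487
The encoded length is the sum of every internal node's weight: 108 + 289 + 487 = 884 bits.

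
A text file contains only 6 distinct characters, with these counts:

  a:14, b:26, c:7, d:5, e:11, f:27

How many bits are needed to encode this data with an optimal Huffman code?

215

Greedily combine the two least-frequent nodes:
merge d(5) and c(7): 12
merge e(11) and 12: 23
merge a(14) and 23: 37
merge b(26) and f(27): 53
merge 37 and 53: 90
Each symbol's bit-cost is frequency × depth; summing gives 215 bits (equivalently 12 + 23 + 37 + 53 + 90).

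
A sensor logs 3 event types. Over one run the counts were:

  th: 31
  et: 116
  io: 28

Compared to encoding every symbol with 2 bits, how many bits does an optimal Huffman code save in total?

116

Fixed-length: 2 bits × 175 symbols = 350 bits.
Huffman merges:
io(28) + th(31) → 59
59 + et(116) → 175
Huffman total = 59 + 175 = 234 bits.
Saving = 350 − 234 = 116 bits.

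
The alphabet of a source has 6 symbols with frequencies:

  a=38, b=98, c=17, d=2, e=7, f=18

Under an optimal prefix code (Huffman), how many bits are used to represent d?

5

Huffman merges, smallest pair first:
merge d(2) and e(7): 9
merge 9 and c(17): 26
merge f(18) and 26: 44
merge a(38) and 44: 82
merge 82 and b(98): 180
d sits 5 levels below the root, so its codeword is 5 bits.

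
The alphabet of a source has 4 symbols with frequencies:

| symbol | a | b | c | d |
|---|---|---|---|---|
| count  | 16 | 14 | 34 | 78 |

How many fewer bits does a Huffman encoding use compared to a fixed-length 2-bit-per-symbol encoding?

48

Fixed-length: 2 bits × 142 symbols = 284 bits.
Huffman merges:
b(14) + a(16) → 30
30 + c(34) → 64
64 + d(78) → 142
Huffman total = 30 + 64 + 142 = 236 bits.
Saving = 284 − 236 = 48 bits.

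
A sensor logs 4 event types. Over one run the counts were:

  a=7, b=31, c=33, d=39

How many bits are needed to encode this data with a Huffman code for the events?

Build the Huffman tree bottom-up:
merge a(7) and b(31): 38
merge c(33) and 38: 71
merge d(39) and 71: 110
Total encoded bits = sum of merged weights = 38 + 71 + 110 = 219.

219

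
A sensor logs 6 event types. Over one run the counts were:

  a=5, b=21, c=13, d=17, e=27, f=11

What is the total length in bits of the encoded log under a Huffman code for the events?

Build the Huffman tree bottom-up:
combine a(5), f(11) → 16
combine c(13), 16 → 29
combine d(17), b(21) → 38
combine e(27), 29 → 56
combine 38, 56 → 94
Each symbol's bit-cost is frequency × depth; summing gives 233 bits (equivalently 16 + 29 + 38 + 56 + 94).

233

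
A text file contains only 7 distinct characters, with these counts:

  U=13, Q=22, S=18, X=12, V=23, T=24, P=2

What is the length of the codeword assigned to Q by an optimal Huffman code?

3

Repeatedly merge the two smallest:
merge P(2) and X(12): 14
merge U(13) and 14: 27
merge S(18) and Q(22): 40
merge V(23) and T(24): 47
merge 27 and 40: 67
merge 47 and 67: 114
The subtree containing Q is merged 3 times, so code length = 3.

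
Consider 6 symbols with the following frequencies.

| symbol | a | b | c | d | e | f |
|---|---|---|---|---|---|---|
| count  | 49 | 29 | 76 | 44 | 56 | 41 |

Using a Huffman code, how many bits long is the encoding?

Greedily combine the two least-frequent nodes:
b(29) + f(41) → 70
d(44) + a(49) → 93
e(56) + 70 → 126
c(76) + 93 → 169
126 + 169 → 295
Total encoded bits = sum of merged weights = 70 + 93 + 126 + 169 + 295 = 753.

753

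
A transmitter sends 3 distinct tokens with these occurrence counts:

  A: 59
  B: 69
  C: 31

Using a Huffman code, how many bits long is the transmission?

Build the Huffman tree bottom-up:
C(31) + A(59) → 90
B(69) + 90 → 159
Total encoded bits = sum of merged weights = 90 + 159 = 249.

249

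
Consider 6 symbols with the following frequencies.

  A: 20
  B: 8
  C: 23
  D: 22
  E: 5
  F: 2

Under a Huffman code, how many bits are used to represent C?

Huffman merges, smallest pair first:
combine F(2), E(5) → 7
combine 7, B(8) → 15
combine 15, A(20) → 35
combine D(22), C(23) → 45
combine 35, 45 → 80
C's leaf is at depth 2, giving a 2-bit codeword.

2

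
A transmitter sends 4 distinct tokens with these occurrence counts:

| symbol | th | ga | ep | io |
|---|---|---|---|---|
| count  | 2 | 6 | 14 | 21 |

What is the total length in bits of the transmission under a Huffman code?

73

Merge the two smallest weights repeatedly:
merge th(2) and ga(6): 8
merge 8 and ep(14): 22
merge io(21) and 22: 43
The encoded length is the sum of every internal node's weight: 8 + 22 + 43 = 73 bits.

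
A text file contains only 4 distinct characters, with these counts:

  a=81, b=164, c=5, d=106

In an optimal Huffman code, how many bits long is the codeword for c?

3

Huffman merges, smallest pair first:
c(5) + a(81) → 86
86 + d(106) → 192
b(164) + 192 → 356
The subtree containing c is merged 3 times, so code length = 3.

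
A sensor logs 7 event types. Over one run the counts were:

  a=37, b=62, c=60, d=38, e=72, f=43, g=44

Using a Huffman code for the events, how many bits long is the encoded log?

996

Merge the two smallest weights repeatedly:
a(37) + d(38) → 75
f(43) + g(44) → 87
c(60) + b(62) → 122
e(72) + 75 → 147
87 + 122 → 209
147 + 209 → 356
Each symbol's bit-cost is frequency × depth; summing gives 996 bits (equivalently 75 + 87 + 122 + 147 + 209 + 356).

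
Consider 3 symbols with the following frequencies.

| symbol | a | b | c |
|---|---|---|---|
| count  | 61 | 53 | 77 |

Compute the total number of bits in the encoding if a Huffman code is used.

305

Merge the two smallest weights repeatedly:
combine b(53), a(61) → 114
combine c(77), 114 → 191
Total encoded bits = sum of merged weights = 114 + 191 = 305.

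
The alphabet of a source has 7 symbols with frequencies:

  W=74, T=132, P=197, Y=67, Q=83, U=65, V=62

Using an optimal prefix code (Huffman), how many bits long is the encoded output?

Greedily combine the two least-frequent nodes:
V(62) + U(65) → 127
Y(67) + W(74) → 141
Q(83) + 127 → 210
T(132) + 141 → 273
P(197) + 210 → 407
273 + 407 → 680
The encoded length is the sum of every internal node's weight: 127 + 141 + 210 + 273 + 407 + 680 = 1838 bits.

1838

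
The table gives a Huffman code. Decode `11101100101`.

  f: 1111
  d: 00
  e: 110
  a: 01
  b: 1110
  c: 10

Read left to right; each codeword is recognised as soon as it completes (prefix code):
  1110→b | 110→e | 01→a | 01→a
Decoded message: beaa

beaa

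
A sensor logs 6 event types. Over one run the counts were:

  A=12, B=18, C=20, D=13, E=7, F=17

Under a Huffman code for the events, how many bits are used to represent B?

Build the tree from the bottom:
E(7) + A(12) → 19
D(13) + F(17) → 30
B(18) + 19 → 37
C(20) + 30 → 50
37 + 50 → 87
The subtree containing B is merged 2 times, so code length = 2.

2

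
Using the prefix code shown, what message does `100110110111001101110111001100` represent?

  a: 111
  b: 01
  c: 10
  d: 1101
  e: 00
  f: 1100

Read left to right; each codeword is recognised as soon as it completes (prefix code):
  10→c | 01→b | 10→c | 1101→d | 1100→f | 1101→d | 1101→d | 1100→f | 1100→f
Decoded message: cbcdfddff

cbcdfddff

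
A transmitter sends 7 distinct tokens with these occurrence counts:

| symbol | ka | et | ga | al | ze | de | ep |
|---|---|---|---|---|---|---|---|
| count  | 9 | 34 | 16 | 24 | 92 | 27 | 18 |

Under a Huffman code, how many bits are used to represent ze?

Build the tree from the bottom:
combine ka(9), ga(16) → 25
combine ep(18), al(24) → 42
combine 25, de(27) → 52
combine et(34), 42 → 76
combine 52, 76 → 128
combine ze(92), 128 → 220
ze is a child of the root — depth 1, so its codeword is a single bit.

1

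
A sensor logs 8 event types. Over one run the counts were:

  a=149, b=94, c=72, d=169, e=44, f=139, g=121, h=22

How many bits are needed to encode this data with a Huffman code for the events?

2316

Greedily combine the two least-frequent nodes:
h(22) + e(44) → 66
66 + c(72) → 138
b(94) + g(121) → 215
138 + f(139) → 277
a(149) + d(169) → 318
215 + 277 → 492
318 + 492 → 810
Total encoded bits = sum of merged weights = 66 + 138 + 215 + 277 + 318 + 492 + 810 = 2316.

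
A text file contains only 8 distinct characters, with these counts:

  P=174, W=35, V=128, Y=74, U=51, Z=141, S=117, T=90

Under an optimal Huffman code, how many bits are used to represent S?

Repeatedly merge the two smallest:
combine W(35), U(51) → 86
combine Y(74), 86 → 160
combine T(90), S(117) → 207
combine V(128), Z(141) → 269
combine 160, P(174) → 334
combine 207, 269 → 476
combine 334, 476 → 810
The subtree containing S is merged 3 times, so code length = 3.

3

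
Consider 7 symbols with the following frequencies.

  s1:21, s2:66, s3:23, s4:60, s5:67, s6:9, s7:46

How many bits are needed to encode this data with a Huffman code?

Merge the two smallest weights repeatedly:
combine s6(9), s1(21) → 30
combine s3(23), 30 → 53
combine s7(46), 53 → 99
combine s4(60), s2(66) → 126
combine s5(67), 99 → 166
combine 126, 166 → 292
Total encoded bits = sum of merged weights = 30 + 53 + 99 + 126 + 166 + 292 = 766.

766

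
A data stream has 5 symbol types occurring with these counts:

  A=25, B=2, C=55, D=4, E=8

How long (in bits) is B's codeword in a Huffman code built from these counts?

4

Repeatedly merge the two smallest:
merge B(2) and D(4): 6
merge 6 and E(8): 14
merge 14 and A(25): 39
merge 39 and C(55): 94
B's leaf is at depth 4, giving a 4-bit codeword.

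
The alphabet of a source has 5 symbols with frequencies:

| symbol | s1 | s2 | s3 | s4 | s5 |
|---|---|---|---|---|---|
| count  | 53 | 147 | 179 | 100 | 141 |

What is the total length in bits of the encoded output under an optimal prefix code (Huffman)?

1393

Greedily combine the two least-frequent nodes:
s1(53) + s4(100) → 153
s5(141) + s2(147) → 288
153 + s3(179) → 332
288 + 332 → 620
The encoded length is the sum of every internal node's weight: 153 + 288 + 332 + 620 = 1393 bits.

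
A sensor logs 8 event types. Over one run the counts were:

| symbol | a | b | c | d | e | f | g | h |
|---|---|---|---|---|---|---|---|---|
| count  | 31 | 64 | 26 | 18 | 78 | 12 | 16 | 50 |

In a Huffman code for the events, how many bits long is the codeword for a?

3

Huffman merges, smallest pair first:
combine f(12), g(16) → 28
combine d(18), c(26) → 44
combine 28, a(31) → 59
combine 44, h(50) → 94
combine 59, b(64) → 123
combine e(78), 94 → 172
combine 123, 172 → 295
The subtree containing a is merged 3 times, so code length = 3.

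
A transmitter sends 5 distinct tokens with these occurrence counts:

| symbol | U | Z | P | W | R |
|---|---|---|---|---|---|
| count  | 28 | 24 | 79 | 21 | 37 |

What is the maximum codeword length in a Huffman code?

Merge the two lowest-weight nodes at each step:
combine W(21), Z(24) → 45
combine U(28), R(37) → 65
combine 45, 65 → 110
combine P(79), 110 → 189
The first pair merged (W, Z) ends up deepest, at depth 3.

3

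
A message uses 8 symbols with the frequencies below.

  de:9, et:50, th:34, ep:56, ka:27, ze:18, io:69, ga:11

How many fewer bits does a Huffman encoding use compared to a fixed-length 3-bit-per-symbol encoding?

67

Fixed-length: 3 bits × 274 symbols = 822 bits.
Huffman merges:
de(9) + ga(11) → 20
ze(18) + 20 → 38
ka(27) + th(34) → 61
38 + et(50) → 88
ep(56) + 61 → 117
io(69) + 88 → 157
117 + 157 → 274
Huffman total = 20 + 38 + 61 + 88 + 117 + 157 + 274 = 755 bits.
Saving = 822 − 755 = 67 bits.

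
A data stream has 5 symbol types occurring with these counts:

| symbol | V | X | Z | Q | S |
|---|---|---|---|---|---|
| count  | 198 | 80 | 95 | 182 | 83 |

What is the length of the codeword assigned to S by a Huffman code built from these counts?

3

Huffman merges, smallest pair first:
merge X(80) and S(83): 163
merge Z(95) and 163: 258
merge Q(182) and V(198): 380
merge 258 and 380: 638
S sits 3 levels below the root, so its codeword is 3 bits.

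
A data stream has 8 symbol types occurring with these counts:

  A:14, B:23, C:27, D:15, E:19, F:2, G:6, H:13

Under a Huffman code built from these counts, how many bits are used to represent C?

2

Build the tree from the bottom:
merge F(2) and G(6): 8
merge 8 and H(13): 21
merge A(14) and D(15): 29
merge E(19) and 21: 40
merge B(23) and C(27): 50
merge 29 and 40: 69
merge 50 and 69: 119
C's leaf is at depth 2, giving a 2-bit codeword.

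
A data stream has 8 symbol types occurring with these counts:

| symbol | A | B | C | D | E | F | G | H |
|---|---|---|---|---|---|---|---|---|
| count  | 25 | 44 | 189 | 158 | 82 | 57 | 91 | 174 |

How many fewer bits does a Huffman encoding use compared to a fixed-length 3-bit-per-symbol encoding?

168

Fixed-length: 3 bits × 820 symbols = 2460 bits.
Huffman merges:
merge A(25) and B(44): 69
merge F(57) and 69: 126
merge E(82) and G(91): 173
merge 126 and D(158): 284
merge 173 and H(174): 347
merge C(189) and 284: 473
merge 347 and 473: 820
Huffman total = 69 + 126 + 173 + 284 + 347 + 473 + 820 = 2292 bits.
Saving = 2460 − 2292 = 168 bits.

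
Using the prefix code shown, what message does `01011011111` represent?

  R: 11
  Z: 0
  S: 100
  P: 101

ZPPRR

Read left to right; each codeword is recognised as soon as it completes (prefix code):
  0→Z | 101→P | 101→P | 11→R | 11→R
Decoded message: ZPPRR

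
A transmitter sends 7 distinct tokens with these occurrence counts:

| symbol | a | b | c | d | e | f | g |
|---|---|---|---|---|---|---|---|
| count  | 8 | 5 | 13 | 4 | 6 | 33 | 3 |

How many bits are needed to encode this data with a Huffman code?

168

Greedily combine the two least-frequent nodes:
combine g(3), d(4) → 7
combine b(5), e(6) → 11
combine 7, a(8) → 15
combine 11, c(13) → 24
combine 15, 24 → 39
combine f(33), 39 → 72
The encoded length is the sum of every internal node's weight: 7 + 11 + 15 + 24 + 39 + 72 = 168 bits.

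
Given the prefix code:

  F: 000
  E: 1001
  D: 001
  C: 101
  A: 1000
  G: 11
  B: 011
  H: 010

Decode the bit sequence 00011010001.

FGHD

Read left to right; each codeword is recognised as soon as it completes (prefix code):
  000→F | 11→G | 010→H | 001→D
Decoded message: FGHD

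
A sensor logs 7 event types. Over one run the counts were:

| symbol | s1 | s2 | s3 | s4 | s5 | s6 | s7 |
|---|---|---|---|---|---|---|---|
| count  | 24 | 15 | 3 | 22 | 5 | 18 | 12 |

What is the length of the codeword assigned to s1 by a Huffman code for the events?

2

Repeatedly merge the two smallest:
merge s3(3) and s5(5): 8
merge 8 and s7(12): 20
merge s2(15) and s6(18): 33
merge 20 and s4(22): 42
merge s1(24) and 33: 57
merge 42 and 57: 99
s1's leaf is at depth 2, giving a 2-bit codeword.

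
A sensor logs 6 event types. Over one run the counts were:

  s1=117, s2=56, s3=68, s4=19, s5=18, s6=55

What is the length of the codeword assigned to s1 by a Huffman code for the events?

Repeatedly merge the two smallest:
combine s5(18), s4(19) → 37
combine 37, s6(55) → 92
combine s2(56), s3(68) → 124
combine 92, s1(117) → 209
combine 124, 209 → 333
s1's leaf is at depth 2, giving a 2-bit codeword.

2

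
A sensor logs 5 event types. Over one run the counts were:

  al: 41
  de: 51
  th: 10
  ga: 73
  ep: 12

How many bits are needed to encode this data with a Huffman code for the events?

Greedily combine the two least-frequent nodes:
th(10) + ep(12) → 22
22 + al(41) → 63
de(51) + 63 → 114
ga(73) + 114 → 187
Total encoded bits = sum of merged weights = 22 + 63 + 114 + 187 = 386.

386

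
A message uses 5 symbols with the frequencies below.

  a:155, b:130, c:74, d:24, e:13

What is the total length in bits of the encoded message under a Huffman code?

Greedily combine the two least-frequent nodes:
e(13) + d(24) → 37
37 + c(74) → 111
111 + b(130) → 241
a(155) + 241 → 396
The encoded length is the sum of every internal node's weight: 37 + 111 + 241 + 396 = 785 bits.

785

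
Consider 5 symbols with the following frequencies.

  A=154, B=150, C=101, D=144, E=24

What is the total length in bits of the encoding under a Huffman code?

1271

Merge the two smallest weights repeatedly:
E(24) + C(101) → 125
125 + D(144) → 269
B(150) + A(154) → 304
269 + 304 → 573
Total encoded bits = sum of merged weights = 125 + 269 + 304 + 573 = 1271.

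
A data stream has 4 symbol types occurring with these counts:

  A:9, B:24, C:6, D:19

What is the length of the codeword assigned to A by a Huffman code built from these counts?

Repeatedly merge the two smallest:
combine C(6), A(9) → 15
combine 15, D(19) → 34
combine B(24), 34 → 58
A sits 3 levels below the root, so its codeword is 3 bits.

3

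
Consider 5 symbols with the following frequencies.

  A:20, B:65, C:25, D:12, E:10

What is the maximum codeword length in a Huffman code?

4

Merge the two lowest-weight nodes at each step:
merge E(10) and D(12): 22
merge A(20) and 22: 42
merge C(25) and 42: 67
merge B(65) and 67: 132
The first pair merged (E, D) ends up deepest, at depth 4.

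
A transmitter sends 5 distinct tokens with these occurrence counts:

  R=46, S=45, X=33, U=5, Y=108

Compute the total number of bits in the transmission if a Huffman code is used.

Merge the two smallest weights repeatedly:
combine U(5), X(33) → 38
combine 38, S(45) → 83
combine R(46), 83 → 129
combine Y(108), 129 → 237
Each symbol's bit-cost is frequency × depth; summing gives 487 bits (equivalently 38 + 83 + 129 + 237).

487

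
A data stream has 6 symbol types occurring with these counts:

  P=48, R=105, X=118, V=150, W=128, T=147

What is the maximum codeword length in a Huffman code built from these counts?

3

Merge the two lowest-weight nodes at each step:
merge P(48) and R(105): 153
merge X(118) and W(128): 246
merge T(147) and V(150): 297
merge 153 and 246: 399
merge 297 and 399: 696
The first pair merged (P, R) ends up deepest, at depth 3.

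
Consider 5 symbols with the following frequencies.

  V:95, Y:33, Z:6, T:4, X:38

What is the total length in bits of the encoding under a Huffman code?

Build the Huffman tree bottom-up:
merge T(4) and Z(6): 10
merge 10 and Y(33): 43
merge X(38) and 43: 81
merge 81 and V(95): 176
Each symbol's bit-cost is frequency × depth; summing gives 310 bits (equivalently 10 + 43 + 81 + 176).

310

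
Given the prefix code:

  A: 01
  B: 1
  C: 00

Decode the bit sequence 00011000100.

Read left to right; each codeword is recognised as soon as it completes (prefix code):
  00→C | 01→A | 1→B | 00→C | 01→A | 00→C
Decoded message: CABCAC

CABCAC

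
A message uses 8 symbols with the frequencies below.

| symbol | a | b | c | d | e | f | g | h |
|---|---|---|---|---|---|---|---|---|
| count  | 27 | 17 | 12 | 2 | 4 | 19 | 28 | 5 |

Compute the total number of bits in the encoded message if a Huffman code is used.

Merge the two smallest weights repeatedly:
combine d(2), e(4) → 6
combine h(5), 6 → 11
combine 11, c(12) → 23
combine b(17), f(19) → 36
combine 23, a(27) → 50
combine g(28), 36 → 64
combine 50, 64 → 114
The encoded length is the sum of every internal node's weight: 6 + 11 + 23 + 36 + 50 + 64 + 114 = 304 bits.

304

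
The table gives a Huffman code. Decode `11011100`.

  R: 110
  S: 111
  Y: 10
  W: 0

Read left to right; each codeword is recognised as soon as it completes (prefix code):
  110→R | 111→S | 0→W | 0→W
Decoded message: RSWW

RSWW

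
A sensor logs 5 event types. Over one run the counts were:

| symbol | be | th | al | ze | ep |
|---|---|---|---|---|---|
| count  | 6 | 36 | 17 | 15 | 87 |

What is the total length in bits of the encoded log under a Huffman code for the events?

294

Greedily combine the two least-frequent nodes:
combine be(6), ze(15) → 21
combine al(17), 21 → 38
combine th(36), 38 → 74
combine 74, ep(87) → 161
Each symbol's bit-cost is frequency × depth; summing gives 294 bits (equivalently 21 + 38 + 74 + 161).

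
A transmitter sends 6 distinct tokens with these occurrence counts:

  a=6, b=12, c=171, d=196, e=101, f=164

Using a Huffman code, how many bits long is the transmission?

Build the Huffman tree bottom-up:
combine a(6), b(12) → 18
combine 18, e(101) → 119
combine 119, f(164) → 283
combine c(171), d(196) → 367
combine 283, 367 → 650
Each symbol's bit-cost is frequency × depth; summing gives 1437 bits (equivalently 18 + 119 + 283 + 367 + 650).

1437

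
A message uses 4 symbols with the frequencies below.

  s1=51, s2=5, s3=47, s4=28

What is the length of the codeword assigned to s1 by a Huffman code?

Huffman merges, smallest pair first:
combine s2(5), s4(28) → 33
combine 33, s3(47) → 80
combine s1(51), 80 → 131
s1 is a child of the root — depth 1, so its codeword is a single bit.

1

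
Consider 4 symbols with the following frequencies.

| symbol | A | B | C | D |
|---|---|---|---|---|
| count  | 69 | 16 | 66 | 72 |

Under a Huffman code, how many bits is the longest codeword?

2

Merge the two lowest-weight nodes at each step:
combine B(16), C(66) → 82
combine A(69), D(72) → 141
combine 82, 141 → 223
Maximum depth reached is 2.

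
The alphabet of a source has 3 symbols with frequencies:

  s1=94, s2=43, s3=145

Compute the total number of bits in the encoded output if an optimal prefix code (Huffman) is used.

Greedily combine the two least-frequent nodes:
combine s2(43), s1(94) → 137
combine 137, s3(145) → 282
Total encoded bits = sum of merged weights = 137 + 282 = 419.

419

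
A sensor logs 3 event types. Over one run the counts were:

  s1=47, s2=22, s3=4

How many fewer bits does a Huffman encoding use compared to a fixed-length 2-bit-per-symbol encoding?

47

Fixed-length: 2 bits × 73 symbols = 146 bits.
Huffman merges:
combine s3(4), s2(22) → 26
combine 26, s1(47) → 73
Huffman total = 26 + 73 = 99 bits.
Saving = 146 − 99 = 47 bits.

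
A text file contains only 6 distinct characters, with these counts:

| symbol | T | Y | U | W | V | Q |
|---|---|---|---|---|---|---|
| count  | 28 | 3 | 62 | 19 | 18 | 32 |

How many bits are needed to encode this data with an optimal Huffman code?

383

Build the Huffman tree bottom-up:
merge Y(3) and V(18): 21
merge W(19) and 21: 40
merge T(28) and Q(32): 60
merge 40 and 60: 100
merge U(62) and 100: 162
Total encoded bits = sum of merged weights = 21 + 40 + 60 + 100 + 162 = 383.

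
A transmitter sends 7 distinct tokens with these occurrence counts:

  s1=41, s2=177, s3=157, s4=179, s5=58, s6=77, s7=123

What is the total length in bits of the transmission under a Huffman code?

2179

Merge the two smallest weights repeatedly:
combine s1(41), s5(58) → 99
combine s6(77), 99 → 176
combine s7(123), s3(157) → 280
combine 176, s2(177) → 353
combine s4(179), 280 → 459
combine 353, 459 → 812
The encoded length is the sum of every internal node's weight: 99 + 176 + 280 + 353 + 459 + 812 = 2179 bits.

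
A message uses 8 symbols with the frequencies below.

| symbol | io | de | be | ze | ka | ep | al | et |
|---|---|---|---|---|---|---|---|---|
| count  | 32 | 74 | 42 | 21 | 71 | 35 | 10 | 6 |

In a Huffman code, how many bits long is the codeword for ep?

3

Huffman merges, smallest pair first:
combine et(6), al(10) → 16
combine 16, ze(21) → 37
combine io(32), ep(35) → 67
combine 37, be(42) → 79
combine 67, ka(71) → 138
combine de(74), 79 → 153
combine 138, 153 → 291
ep sits 3 levels below the root, so its codeword is 3 bits.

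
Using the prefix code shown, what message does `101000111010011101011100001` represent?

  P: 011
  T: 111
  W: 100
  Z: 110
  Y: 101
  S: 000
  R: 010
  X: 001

YSTRPYPWX

Read left to right; each codeword is recognised as soon as it completes (prefix code):
  101→Y | 000→S | 111→T | 010→R | 011→P | 101→Y | 011→P | 100→W | 001→X
Decoded message: YSTRPYPWX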